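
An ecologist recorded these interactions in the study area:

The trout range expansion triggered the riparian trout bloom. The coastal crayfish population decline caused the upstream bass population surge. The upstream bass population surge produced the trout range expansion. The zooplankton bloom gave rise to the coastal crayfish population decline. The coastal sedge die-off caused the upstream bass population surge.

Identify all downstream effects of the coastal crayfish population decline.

Direct effects: the upstream bass population surge.
2 steps out: the trout range expansion.
3 steps out: the riparian trout bloom.
Not reachable from it: the zooplankton bloom, the coastal sedge die-off.

the riparian trout bloom, the trout range expansion, the upstream bass population surge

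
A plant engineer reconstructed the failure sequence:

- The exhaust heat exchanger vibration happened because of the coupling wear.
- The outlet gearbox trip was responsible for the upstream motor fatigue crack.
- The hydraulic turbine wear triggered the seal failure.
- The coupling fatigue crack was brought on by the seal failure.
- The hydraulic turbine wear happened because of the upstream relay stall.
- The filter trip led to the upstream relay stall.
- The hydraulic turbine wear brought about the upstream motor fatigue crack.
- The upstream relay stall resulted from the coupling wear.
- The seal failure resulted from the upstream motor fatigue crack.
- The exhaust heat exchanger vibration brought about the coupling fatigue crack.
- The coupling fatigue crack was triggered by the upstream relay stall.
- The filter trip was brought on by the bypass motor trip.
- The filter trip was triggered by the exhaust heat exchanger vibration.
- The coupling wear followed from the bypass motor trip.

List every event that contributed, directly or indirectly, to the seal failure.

Immediate causes of the seal failure: the hydraulic turbine wear, the upstream motor fatigue crack.
Further upstream: the bypass motor trip, the coupling wear, the exhaust heat exchanger vibration, the filter trip, the upstream relay stall, the outlet gearbox trip.

the bypass motor trip, the coupling wear, the exhaust heat exchanger vibration, the filter trip, the hydraulic turbine wear, the outlet gearbox trip, the upstream motor fatigue crack, the upstream relay stall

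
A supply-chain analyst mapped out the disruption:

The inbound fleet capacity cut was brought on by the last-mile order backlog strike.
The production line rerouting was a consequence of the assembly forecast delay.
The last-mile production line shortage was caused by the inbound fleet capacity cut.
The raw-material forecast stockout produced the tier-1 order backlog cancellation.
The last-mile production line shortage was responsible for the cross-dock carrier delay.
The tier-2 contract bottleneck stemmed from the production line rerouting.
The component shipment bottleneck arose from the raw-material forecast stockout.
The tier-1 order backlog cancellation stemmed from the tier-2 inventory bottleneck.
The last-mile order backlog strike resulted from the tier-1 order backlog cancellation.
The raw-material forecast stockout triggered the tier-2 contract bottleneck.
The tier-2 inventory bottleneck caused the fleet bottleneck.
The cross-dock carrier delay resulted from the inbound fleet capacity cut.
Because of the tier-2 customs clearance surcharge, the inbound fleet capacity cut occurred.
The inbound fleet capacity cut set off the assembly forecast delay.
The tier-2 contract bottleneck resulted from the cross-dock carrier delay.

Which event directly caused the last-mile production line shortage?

Upstream contributors include the raw-material forecast stockout, the tier-2 inventory bottleneck, the tier-1 order backlog cancellation, the last-mile order backlog strike, the tier-2 customs clearance surcharge, but only the inbound fleet capacity cut feeds directly into the last-mile production line shortage.

the inbound fleet capacity cut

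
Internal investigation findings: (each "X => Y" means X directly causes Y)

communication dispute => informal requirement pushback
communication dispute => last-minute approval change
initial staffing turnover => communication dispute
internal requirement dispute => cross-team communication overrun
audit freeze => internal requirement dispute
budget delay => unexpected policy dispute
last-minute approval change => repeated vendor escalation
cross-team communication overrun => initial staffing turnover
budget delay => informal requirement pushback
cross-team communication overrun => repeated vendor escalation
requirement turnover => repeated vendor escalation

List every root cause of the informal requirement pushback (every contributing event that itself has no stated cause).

Tracing upstream from the informal requirement pushback: the informal requirement pushback ← the communication dispute ← the initial staffing turnover ← the cross-team communication overrun ← the internal requirement dispute ← the audit freeze.
A separate upstream branch: the informal requirement pushback ← the budget delay.
Each of those chain origins has no stated cause.

the audit freeze, the budget delay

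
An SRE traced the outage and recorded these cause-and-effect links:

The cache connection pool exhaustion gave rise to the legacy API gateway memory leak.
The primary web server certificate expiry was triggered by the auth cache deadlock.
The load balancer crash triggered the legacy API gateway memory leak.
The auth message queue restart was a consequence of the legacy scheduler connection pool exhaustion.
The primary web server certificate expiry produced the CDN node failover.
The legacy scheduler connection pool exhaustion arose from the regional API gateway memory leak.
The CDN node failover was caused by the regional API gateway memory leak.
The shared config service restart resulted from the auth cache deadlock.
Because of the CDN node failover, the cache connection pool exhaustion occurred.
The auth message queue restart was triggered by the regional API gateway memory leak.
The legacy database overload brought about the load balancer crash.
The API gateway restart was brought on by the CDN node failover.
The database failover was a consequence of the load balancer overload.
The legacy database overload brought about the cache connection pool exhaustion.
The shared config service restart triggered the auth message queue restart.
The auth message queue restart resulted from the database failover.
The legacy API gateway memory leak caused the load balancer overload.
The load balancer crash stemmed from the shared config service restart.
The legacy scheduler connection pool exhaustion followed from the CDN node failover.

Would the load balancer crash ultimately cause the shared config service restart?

The load balancer crash leads to the legacy API gateway memory leak, the load balancer overload, the database failover, the auth message queue restart; the shared config service restart is not among them.

No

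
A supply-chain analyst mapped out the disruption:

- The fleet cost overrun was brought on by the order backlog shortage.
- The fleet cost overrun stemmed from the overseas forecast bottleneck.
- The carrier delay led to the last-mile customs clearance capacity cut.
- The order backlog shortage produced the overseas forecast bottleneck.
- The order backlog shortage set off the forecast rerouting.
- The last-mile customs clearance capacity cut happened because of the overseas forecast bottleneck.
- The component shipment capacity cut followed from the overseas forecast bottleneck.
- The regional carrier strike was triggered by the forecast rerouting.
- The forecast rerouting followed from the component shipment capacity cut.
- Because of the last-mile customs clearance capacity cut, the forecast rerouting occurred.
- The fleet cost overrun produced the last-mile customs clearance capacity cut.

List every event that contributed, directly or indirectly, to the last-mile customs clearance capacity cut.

the carrier delay, the fleet cost overrun, the order backlog shortage, the overseas forecast bottleneck

Immediate causes of the last-mile customs clearance capacity cut: the overseas forecast bottleneck, the fleet cost overrun, the carrier delay.
Further upstream: the order backlog shortage.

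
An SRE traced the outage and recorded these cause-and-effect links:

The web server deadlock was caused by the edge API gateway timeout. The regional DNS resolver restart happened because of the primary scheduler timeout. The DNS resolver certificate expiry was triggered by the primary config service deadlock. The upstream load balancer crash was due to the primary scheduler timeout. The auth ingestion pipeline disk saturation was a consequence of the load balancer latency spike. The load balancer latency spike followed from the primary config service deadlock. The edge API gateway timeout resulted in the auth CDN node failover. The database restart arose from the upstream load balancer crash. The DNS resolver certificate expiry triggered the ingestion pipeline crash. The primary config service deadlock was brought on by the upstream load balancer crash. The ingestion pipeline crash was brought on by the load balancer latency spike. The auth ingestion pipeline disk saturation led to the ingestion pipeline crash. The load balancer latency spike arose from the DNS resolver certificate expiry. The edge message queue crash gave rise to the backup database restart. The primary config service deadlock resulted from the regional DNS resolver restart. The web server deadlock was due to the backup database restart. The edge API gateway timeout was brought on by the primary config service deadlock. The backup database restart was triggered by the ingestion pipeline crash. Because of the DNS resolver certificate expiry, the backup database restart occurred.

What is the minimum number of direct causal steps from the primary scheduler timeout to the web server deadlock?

4

Shortest chain: the primary scheduler timeout → the upstream load balancer crash → the primary config service deadlock → the edge API gateway timeout → the web server deadlock.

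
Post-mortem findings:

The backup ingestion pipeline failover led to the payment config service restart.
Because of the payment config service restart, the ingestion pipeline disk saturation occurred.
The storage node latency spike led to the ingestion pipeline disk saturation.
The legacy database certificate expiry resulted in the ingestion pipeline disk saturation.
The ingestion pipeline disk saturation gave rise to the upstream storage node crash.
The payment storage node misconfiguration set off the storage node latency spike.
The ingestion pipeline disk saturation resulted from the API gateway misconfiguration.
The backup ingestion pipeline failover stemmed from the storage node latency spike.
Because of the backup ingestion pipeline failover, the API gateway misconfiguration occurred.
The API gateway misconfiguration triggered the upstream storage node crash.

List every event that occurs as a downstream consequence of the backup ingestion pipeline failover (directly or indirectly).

the API gateway misconfiguration, the ingestion pipeline disk saturation, the payment config service restart, the upstream storage node crash

Direct effects: the payment config service restart, the API gateway misconfiguration.
2 steps out: the ingestion pipeline disk saturation, the upstream storage node crash.
Not reachable from it: the payment storage node misconfiguration, the storage node latency spike, the legacy database certificate expiry.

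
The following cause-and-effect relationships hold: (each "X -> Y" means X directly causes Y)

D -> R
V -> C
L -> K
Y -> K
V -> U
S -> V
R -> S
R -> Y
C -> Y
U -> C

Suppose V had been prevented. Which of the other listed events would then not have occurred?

C, U

Downstream of V: U, C, Y, K.
Of those, still caused via another path: Y, K.
The remainder have no surviving cause.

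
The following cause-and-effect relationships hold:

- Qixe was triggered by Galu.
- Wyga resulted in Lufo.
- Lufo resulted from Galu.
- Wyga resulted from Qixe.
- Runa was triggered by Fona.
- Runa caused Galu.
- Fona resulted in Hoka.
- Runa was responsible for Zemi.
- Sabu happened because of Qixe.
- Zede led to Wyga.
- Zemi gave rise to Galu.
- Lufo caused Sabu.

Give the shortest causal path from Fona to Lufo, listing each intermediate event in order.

Fona → Runa → Galu → Lufo

Fona → Runa
Runa → Galu
Galu → Lufo
Length: 3 steps.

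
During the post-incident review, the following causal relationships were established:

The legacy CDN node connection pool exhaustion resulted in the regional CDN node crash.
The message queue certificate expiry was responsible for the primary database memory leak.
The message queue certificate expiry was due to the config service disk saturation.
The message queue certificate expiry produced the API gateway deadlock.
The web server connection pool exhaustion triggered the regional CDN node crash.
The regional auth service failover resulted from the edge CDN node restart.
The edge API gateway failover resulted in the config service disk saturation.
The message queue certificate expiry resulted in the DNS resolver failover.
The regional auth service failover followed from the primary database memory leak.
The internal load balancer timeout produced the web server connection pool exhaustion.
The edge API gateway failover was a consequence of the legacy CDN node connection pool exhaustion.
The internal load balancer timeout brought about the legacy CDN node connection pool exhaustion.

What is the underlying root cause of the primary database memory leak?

Tracing upstream from the primary database memory leak: the primary database memory leak ← the message queue certificate expiry ← the config service disk saturation ← the edge API gateway failover ← the legacy CDN node connection pool exhaustion ← the internal load balancer timeout.
The internal load balancer timeout has no stated cause, so it is the root.

the internal load balancer timeout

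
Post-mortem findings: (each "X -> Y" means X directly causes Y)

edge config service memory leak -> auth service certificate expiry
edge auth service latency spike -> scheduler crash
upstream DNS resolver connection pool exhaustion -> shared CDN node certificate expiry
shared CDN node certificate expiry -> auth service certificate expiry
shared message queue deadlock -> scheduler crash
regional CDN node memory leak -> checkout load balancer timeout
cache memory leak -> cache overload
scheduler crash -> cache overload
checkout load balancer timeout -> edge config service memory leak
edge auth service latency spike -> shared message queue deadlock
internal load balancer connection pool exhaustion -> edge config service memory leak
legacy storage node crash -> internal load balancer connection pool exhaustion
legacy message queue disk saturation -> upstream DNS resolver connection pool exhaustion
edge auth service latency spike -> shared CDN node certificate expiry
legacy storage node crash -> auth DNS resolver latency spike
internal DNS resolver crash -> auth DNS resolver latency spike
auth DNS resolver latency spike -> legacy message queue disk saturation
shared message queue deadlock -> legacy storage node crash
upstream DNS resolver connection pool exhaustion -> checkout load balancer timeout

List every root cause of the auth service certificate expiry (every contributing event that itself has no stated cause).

the edge auth service latency spike, the internal DNS resolver crash, the regional CDN node memory leak

Tracing upstream from the auth service certificate expiry: the auth service certificate expiry ← the shared CDN node certificate expiry ← the upstream DNS resolver connection pool exhaustion ← the legacy message queue disk saturation ← the auth DNS resolver latency spike ← the internal DNS resolver crash.
A separate upstream branch: the auth service certificate expiry ← the shared CDN node certificate expiry ← the edge auth service latency spike.
A separate upstream branch: the auth service certificate expiry ← the edge config service memory leak ← the checkout load balancer timeout ← the regional CDN node memory leak.
Each of those chain origins has no stated cause.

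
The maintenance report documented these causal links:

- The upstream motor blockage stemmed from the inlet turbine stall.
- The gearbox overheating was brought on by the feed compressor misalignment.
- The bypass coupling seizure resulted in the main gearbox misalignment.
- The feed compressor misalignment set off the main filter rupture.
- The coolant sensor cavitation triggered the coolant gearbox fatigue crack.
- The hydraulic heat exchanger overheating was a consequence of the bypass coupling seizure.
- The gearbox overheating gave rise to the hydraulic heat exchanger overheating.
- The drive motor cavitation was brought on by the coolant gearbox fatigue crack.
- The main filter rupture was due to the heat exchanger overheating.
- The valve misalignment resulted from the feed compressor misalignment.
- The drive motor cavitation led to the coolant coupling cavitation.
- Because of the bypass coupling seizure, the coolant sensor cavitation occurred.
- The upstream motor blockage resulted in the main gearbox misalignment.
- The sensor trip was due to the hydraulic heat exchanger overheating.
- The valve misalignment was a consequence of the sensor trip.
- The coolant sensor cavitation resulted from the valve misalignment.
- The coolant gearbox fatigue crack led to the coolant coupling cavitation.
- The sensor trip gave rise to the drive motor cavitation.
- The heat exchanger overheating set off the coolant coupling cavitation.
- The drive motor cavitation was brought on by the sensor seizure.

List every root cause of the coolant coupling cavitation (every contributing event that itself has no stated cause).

Tracing upstream from the coolant coupling cavitation: the coolant coupling cavitation ← the drive motor cavitation ← the sensor seizure.
A separate upstream branch: the coolant coupling cavitation ← the coolant gearbox fatigue crack ← the coolant sensor cavitation ← the valve misalignment ← the feed compressor misalignment.
A separate upstream branch: the coolant coupling cavitation ← the coolant gearbox fatigue crack ← the coolant sensor cavitation ← the bypass coupling seizure.
A separate upstream branch: the coolant coupling cavitation ← the heat exchanger overheating.
Each of those chain origins has no stated cause.

the bypass coupling seizure, the feed compressor misalignment, the heat exchanger overheating, the sensor seizure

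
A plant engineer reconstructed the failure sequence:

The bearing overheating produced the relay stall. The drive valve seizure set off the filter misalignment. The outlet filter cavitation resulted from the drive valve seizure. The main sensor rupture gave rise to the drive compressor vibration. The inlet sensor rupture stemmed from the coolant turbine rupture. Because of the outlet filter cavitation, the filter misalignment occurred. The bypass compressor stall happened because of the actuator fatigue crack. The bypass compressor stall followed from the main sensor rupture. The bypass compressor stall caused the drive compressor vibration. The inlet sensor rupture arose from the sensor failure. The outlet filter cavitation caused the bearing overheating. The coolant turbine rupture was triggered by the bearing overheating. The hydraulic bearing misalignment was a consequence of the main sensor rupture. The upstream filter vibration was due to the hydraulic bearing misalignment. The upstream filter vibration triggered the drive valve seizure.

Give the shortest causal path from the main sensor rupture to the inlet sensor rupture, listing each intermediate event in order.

the main sensor rupture → the hydraulic bearing misalignment → the upstream filter vibration → the drive valve seizure → the outlet filter cavitation → the bearing overheating → the coolant turbine rupture → the inlet sensor rupture

the main sensor rupture → the hydraulic bearing misalignment
the hydraulic bearing misalignment → the upstream filter vibration
the upstream filter vibration → the drive valve seizure
the drive valve seizure → the outlet filter cavitation
the outlet filter cavitation → the bearing overheating
the bearing overheating → the coolant turbine rupture
the coolant turbine rupture → the inlet sensor rupture
Length: 7 steps.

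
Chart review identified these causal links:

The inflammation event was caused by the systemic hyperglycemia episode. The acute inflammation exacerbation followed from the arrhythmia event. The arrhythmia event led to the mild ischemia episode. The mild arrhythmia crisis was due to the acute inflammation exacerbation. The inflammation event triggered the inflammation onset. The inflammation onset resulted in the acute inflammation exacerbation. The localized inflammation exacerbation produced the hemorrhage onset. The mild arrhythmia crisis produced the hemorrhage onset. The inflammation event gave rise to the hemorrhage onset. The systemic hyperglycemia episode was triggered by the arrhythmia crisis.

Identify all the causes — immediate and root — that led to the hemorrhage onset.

the acute inflammation exacerbation, the arrhythmia crisis, the arrhythmia event, the inflammation event, the inflammation onset, the localized inflammation exacerbation, the mild arrhythmia crisis, the systemic hyperglycemia episode

Immediate causes of the hemorrhage onset: the inflammation event, the localized inflammation exacerbation, the mild arrhythmia crisis.
Further upstream: the arrhythmia event, the arrhythmia crisis, the systemic hyperglycemia episode, the inflammation onset, the acute inflammation exacerbation.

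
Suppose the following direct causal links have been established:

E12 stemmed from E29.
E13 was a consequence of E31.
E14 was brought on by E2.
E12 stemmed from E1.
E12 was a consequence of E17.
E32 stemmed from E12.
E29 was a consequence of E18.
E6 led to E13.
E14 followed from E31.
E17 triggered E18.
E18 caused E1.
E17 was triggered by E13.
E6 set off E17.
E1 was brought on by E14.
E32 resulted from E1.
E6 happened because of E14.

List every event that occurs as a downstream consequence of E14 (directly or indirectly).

Direct effects: E6, E1.
2 steps out: E13, E17, E12, E32.
3 steps out: E18.
4 steps out: E29.
Not reachable from it: E31, E2.

E1, E12, E13, E17, E18, E29, E32, E6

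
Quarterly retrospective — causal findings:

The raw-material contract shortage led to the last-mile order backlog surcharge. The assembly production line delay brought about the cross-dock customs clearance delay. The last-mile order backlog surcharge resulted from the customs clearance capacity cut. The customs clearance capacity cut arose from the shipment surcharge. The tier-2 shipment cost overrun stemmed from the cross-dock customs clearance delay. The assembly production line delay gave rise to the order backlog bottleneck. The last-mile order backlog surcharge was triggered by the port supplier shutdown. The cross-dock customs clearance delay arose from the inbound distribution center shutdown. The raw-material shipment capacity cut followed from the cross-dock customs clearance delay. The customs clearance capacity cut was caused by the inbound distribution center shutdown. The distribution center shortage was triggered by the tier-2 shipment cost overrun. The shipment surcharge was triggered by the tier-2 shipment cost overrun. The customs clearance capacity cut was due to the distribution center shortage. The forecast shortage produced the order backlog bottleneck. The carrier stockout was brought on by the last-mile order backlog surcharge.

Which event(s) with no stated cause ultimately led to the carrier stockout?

the assembly production line delay, the inbound distribution center shutdown, the port supplier shutdown, the raw-material contract shortage

Tracing upstream from the carrier stockout: the carrier stockout ← the last-mile order backlog surcharge ← the customs clearance capacity cut ← the distribution center shortage ← the tier-2 shipment cost overrun ← the cross-dock customs clearance delay ← the assembly production line delay.
A separate upstream branch: the carrier stockout ← the last-mile order backlog surcharge ← the customs clearance capacity cut ← the inbound distribution center shutdown.
A separate upstream branch: the carrier stockout ← the last-mile order backlog surcharge ← the raw-material contract shortage.
A separate upstream branch: the carrier stockout ← the last-mile order backlog surcharge ← the port supplier shutdown.
Each of those chain origins has no stated cause.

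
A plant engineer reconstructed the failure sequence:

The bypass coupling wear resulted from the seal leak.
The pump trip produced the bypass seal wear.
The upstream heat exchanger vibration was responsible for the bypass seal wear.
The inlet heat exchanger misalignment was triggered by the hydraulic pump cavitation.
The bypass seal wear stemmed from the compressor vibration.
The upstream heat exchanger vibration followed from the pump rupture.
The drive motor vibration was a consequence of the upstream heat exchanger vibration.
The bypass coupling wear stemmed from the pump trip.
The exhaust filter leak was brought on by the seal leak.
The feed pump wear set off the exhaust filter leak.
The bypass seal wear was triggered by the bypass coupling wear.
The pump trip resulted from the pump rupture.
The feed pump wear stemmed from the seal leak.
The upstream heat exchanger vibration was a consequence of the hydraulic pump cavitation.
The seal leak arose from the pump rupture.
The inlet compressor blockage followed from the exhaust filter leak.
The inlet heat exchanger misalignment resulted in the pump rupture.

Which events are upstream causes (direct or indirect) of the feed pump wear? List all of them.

Immediate cause of the feed pump wear: the seal leak.
Further upstream: the hydraulic pump cavitation, the inlet heat exchanger misalignment, the pump rupture.

the hydraulic pump cavitation, the inlet heat exchanger misalignment, the pump rupture, the seal leak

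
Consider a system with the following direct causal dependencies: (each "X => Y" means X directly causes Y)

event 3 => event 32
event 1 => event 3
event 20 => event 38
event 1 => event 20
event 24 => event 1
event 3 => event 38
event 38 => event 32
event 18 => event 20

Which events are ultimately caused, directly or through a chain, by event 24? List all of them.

event 1, event 20, event 3, event 32, event 38

Direct effects: event 1.
2 steps out: event 20, event 3.
3 steps out: event 38, event 32.
Not reachable from it: event 18.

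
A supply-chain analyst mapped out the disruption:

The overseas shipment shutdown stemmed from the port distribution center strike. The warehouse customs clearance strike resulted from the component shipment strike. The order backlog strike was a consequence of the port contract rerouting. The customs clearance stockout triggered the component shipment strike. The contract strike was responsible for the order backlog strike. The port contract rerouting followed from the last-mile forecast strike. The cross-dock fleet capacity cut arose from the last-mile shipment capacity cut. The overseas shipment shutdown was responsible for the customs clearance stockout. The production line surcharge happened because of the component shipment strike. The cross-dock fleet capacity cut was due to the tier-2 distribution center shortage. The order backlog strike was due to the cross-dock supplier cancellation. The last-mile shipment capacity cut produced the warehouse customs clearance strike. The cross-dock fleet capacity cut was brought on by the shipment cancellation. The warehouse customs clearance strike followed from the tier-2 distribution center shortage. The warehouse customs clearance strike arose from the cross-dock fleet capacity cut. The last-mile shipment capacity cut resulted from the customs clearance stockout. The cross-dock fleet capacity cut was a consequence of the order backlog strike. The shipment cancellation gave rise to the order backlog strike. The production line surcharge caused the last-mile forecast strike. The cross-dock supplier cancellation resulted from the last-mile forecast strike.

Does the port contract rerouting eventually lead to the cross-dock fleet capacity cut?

There is a causal chain: the port contract rerouting → the order backlog strike → the cross-dock fleet capacity cut.

Yes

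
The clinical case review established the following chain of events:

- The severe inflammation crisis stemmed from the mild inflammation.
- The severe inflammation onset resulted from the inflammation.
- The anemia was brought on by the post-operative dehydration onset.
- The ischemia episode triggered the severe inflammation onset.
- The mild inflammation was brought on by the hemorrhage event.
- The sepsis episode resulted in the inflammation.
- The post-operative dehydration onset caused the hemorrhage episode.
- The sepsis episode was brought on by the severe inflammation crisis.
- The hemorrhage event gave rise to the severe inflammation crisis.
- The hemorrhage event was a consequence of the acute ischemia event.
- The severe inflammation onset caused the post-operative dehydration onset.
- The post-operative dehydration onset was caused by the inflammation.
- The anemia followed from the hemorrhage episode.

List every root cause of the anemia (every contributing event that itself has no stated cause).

the acute ischemia event, the ischemia episode

Tracing upstream from the anemia: the anemia ← the post-operative dehydration onset ← the inflammation ← the sepsis episode ← the severe inflammation crisis ← the hemorrhage event ← the acute ischemia event.
A separate upstream branch: the anemia ← the post-operative dehydration onset ← the severe inflammation onset ← the ischemia episode.
Each of those chain origins has no stated cause.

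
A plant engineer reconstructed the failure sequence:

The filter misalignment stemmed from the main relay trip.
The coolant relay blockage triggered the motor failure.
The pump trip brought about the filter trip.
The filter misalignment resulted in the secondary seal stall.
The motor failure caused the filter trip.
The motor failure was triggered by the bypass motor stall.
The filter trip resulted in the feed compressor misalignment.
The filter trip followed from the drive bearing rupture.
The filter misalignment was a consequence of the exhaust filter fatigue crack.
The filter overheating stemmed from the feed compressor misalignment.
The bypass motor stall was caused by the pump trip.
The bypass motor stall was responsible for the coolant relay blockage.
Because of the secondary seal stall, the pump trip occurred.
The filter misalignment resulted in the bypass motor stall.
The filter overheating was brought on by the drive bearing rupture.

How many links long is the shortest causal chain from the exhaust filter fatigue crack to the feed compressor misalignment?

Shortest chain: the exhaust filter fatigue crack → the filter misalignment → the secondary seal stall → the pump trip → the filter trip → the feed compressor misalignment.

5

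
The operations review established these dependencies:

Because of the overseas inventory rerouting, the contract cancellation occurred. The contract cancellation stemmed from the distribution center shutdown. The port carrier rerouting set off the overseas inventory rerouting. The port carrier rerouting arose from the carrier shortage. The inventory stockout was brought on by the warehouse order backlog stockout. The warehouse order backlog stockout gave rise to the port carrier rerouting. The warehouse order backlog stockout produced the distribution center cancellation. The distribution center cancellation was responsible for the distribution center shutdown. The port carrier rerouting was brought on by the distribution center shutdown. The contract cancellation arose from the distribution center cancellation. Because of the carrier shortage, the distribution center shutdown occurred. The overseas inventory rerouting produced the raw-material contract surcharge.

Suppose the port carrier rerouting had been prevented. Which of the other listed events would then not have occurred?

Downstream of the port carrier rerouting: the overseas inventory rerouting, the raw-material contract surcharge, the contract cancellation.
Of those, still caused via another path: the contract cancellation.
The remainder have no surviving cause.

the overseas inventory rerouting, the raw-material contract surcharge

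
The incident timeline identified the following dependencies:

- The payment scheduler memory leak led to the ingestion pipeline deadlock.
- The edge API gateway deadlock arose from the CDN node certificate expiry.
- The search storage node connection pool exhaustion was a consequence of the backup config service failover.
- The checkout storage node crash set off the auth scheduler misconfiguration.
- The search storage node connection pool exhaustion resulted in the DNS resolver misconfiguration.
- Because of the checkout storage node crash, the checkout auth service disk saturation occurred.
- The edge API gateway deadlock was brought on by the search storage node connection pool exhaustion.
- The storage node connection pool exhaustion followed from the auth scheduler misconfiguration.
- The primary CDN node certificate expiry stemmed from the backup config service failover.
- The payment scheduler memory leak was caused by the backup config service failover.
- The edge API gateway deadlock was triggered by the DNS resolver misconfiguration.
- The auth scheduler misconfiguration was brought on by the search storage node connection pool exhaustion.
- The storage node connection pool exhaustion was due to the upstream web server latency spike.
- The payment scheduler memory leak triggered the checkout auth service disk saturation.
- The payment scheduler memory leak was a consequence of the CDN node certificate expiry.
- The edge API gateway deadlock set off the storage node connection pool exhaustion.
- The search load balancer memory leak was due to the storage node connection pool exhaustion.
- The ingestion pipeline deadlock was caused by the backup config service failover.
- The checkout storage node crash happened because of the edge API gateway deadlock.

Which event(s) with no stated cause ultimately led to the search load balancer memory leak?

Tracing upstream from the search load balancer memory leak: the search load balancer memory leak ← the storage node connection pool exhaustion ← the edge API gateway deadlock ← the search storage node connection pool exhaustion ← the backup config service failover.
A separate upstream branch: the search load balancer memory leak ← the storage node connection pool exhaustion ← the edge API gateway deadlock ← the CDN node certificate expiry.
A separate upstream branch: the search load balancer memory leak ← the storage node connection pool exhaustion ← the upstream web server latency spike.
Each of those chain origins has no stated cause.

the CDN node certificate expiry, the backup config service failover, the upstream web server latency spike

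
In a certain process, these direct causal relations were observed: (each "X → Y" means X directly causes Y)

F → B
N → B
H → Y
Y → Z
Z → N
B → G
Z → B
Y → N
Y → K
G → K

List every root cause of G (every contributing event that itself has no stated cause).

F, H

Tracing upstream from G: G ← B ← Z ← Y ← H.
A separate upstream branch: G ← B ← F.
Each of those chain origins has no stated cause.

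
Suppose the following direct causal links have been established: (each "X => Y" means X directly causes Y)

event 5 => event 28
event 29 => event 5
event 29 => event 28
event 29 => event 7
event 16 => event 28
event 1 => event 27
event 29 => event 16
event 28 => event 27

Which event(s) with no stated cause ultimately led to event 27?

event 1, event 29

Tracing upstream from event 27: event 27 ← event 28 ← event 29.
A separate upstream branch: event 27 ← event 1.
Each of those chain origins has no stated cause.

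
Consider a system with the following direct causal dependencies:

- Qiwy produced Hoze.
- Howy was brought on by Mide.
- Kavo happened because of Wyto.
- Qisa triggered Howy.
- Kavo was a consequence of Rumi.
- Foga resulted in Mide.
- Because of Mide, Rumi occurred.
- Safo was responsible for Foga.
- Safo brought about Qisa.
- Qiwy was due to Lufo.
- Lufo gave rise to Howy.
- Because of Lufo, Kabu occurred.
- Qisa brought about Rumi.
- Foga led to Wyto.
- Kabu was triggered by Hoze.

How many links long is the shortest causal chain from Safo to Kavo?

Shortest chain: Safo → Qisa → Rumi → Kavo.

3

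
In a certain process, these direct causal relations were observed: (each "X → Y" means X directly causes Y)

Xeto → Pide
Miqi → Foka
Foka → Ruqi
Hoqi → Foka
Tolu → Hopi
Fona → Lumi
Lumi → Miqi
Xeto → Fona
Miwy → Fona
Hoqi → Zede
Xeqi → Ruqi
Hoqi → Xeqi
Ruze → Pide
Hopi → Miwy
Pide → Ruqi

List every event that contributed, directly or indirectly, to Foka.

Fona, Hopi, Hoqi, Lumi, Miqi, Miwy, Tolu, Xeto

Immediate causes of Foka: Hoqi, Miqi.
Further upstream: Xeto, Tolu, Hopi, Miwy, Fona, Lumi.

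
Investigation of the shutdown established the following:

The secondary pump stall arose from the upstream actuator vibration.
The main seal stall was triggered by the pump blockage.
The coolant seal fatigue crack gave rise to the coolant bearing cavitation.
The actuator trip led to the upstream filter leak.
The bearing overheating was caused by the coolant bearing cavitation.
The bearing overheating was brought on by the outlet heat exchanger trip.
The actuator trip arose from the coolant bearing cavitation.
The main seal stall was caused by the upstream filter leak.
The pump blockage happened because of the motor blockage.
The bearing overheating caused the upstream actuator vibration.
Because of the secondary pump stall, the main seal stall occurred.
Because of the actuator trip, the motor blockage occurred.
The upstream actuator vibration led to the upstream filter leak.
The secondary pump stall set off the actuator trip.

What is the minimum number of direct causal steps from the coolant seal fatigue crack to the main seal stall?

4

Shortest chain: the coolant seal fatigue crack → the coolant bearing cavitation → the actuator trip → the upstream filter leak → the main seal stall.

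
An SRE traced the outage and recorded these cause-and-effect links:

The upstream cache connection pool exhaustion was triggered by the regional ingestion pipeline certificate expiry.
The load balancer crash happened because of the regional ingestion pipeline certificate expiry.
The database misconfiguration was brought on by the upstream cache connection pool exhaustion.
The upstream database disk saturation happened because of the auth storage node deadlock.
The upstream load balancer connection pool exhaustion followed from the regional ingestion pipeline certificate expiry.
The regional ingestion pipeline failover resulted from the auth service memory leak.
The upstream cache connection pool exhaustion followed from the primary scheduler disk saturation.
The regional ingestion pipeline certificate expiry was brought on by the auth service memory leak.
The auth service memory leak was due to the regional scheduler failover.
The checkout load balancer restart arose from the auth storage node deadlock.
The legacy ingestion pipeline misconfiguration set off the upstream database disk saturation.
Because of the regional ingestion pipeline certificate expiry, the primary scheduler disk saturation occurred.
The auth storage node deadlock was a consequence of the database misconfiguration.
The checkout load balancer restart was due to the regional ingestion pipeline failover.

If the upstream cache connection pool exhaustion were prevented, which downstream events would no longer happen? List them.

Downstream of the upstream cache connection pool exhaustion: the database misconfiguration, the auth storage node deadlock, the upstream database disk saturation, the checkout load balancer restart.
Of those, still caused via another path: the upstream database disk saturation, the checkout load balancer restart.
The remainder have no surviving cause.

the auth storage node deadlock, the database misconfiguration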